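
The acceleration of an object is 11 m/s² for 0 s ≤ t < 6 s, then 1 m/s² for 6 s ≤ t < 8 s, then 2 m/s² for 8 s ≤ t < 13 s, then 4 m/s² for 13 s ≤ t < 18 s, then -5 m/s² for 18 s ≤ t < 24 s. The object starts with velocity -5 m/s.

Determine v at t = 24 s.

63 m/s

Δv equals the area under the a-t graph; then v = v₀ + Δv.
0–6 s: 11 × 6 = 66 m/s
6–8 s: 1 × 2 = 2 m/s
8–13 s: 2 × 5 = 10 m/s
13–18 s: 4 × 5 = 20 m/s
18–24 s: -5 × 6 = -30 m/s
Δv = 68 m/s, so v(24) = -5 + (68) = 63 m/s.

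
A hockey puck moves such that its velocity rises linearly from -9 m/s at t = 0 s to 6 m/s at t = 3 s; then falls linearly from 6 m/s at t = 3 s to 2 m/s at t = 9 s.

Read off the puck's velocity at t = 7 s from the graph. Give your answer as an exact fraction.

10/3 m/s

On 3–9 s the graph is linear from 6 to 2 m/s: v(7) = 6 + (2 − 6)·(7 − 3)/(9 − 3) = 10/3 m/s.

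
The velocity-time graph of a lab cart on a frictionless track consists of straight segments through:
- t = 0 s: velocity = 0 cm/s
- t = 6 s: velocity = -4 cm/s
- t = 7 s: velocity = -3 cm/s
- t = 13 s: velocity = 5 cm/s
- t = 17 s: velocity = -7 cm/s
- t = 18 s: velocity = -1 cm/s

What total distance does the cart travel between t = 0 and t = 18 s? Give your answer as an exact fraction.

Total distance travelled is ∫|v| dt — sum the magnitudes of each area piece.
0–6 s: |½(0 + -4)(6)| = 12 cm
6–7 s: |½(-4 + -3)(1)| = 3.5 cm
7–13 s: v = 0 at t = 9.25 s; triangle areas 3.375 + 9.375 = 12.75 cm
13–17 s: v = 0 at t = 44/3 s; triangle areas 25/6 + 49/6 = 37/3 cm
17–18 s: |½(-7 + -1)(1)| = 4 cm
Total distance = 535/12 cm

535/12 cm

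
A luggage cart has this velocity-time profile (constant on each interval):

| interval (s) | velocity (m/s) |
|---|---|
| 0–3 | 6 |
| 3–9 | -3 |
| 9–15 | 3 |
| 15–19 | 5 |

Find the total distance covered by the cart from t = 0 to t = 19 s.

74 m

Distance (not displacement) is the total path length: add the absolute areas under v-t.
0–3 s: |6| × 3 = 18 m
3–9 s: |-3| × 6 = 18 m
9–15 s: |3| × 6 = 18 m
15–19 s: |5| × 4 = 20 m
Total distance = 74 m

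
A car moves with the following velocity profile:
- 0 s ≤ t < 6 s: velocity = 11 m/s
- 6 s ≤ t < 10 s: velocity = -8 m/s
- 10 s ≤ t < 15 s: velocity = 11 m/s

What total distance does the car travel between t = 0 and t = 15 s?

153 m

Total distance travelled is ∫|v| dt — sum the magnitudes of each area piece.
0–6 s: |11| × 6 = 66 m
6–10 s: |-8| × 4 = 32 m
10–15 s: |11| × 5 = 55 m
Total distance = 153 m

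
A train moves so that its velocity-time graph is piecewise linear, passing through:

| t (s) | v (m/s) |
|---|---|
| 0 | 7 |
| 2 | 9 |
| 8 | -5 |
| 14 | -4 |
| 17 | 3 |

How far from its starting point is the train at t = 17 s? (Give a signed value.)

Displacement is the signed area under the v-t curve.
0–2 s: ½(7 + 9)(2) = 16 m
2–8 s: ½(9 + -5)(6) = 12 m
8–14 s: ½(-5 + -4)(6) = -27 m
14–17 s: ½(-4 + 3)(3) = -1.5 m
Net displacement = -0.5 m

-0.5 m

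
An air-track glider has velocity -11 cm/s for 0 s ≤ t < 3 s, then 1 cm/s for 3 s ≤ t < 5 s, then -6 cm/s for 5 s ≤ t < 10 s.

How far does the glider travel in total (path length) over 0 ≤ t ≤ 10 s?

65 cm

Total distance travelled is ∫|v| dt — sum the magnitudes of each area piece.
0–3 s: |-11| × 3 = 33 cm
3–5 s: |1| × 2 = 2 cm
5–10 s: |-6| × 5 = 30 cm
Total distance = 65 cm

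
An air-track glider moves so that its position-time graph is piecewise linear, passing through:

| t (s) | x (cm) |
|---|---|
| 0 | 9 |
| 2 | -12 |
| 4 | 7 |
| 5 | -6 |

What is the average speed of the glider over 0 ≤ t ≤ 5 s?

Average speed = (total path length)/(elapsed time); on a piecewise-linear x-t graph the path length is Σ|Δx|.
0–2 s: |Δx| = |-12 − 9| = 21 cm
2–4 s: |Δx| = |7 − -12| = 19 cm
4–5 s: |Δx| = |-6 − 7| = 13 cm
Total path = 53 cm; average speed = 53/5 = 10.6 cm/s.

10.6 cm/s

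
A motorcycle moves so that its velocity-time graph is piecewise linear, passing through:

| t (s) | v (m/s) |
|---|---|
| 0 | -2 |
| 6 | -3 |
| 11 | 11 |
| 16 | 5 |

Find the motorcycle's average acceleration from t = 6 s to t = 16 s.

0.8 m/s²

Average acceleration = Δv/Δt = (5 − -3)/(16 − 6) = 0.8 m/s².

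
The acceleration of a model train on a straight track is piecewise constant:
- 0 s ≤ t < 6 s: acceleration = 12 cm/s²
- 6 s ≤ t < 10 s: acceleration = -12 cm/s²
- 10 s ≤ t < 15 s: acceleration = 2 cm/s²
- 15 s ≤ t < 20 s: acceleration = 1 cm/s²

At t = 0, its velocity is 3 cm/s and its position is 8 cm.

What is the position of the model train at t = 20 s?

803.5 cm

On each constant-a segment, Δv = aΔt and Δx = v₀Δt + ½aΔt²; chain segment to segment.
0–6 s: v starts 3 cm/s; Δx = 3·6 + ½·12·6² = 234 cm; v ends 75 cm/s.
6–10 s: v starts 75 cm/s; Δx = 75·4 + ½·-12·4² = 204 cm; v ends 27 cm/s.
10–15 s: v starts 27 cm/s; Δx = 27·5 + ½·2·5² = 160 cm; v ends 37 cm/s.
15–20 s: v starts 37 cm/s; Δx = 37·5 + ½·1·5² = 197.5 cm; v ends 42 cm/s.
x(20) = 8 + Σ Δx = 803.5 cm.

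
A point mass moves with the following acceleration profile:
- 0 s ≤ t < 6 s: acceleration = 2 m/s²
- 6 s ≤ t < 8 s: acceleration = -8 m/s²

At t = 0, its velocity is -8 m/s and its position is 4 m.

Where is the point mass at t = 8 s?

-16 m

On each constant-a segment, Δv = aΔt and Δx = v₀Δt + ½aΔt²; chain segment to segment.
0–6 s: v starts -8 m/s; Δx = -8·6 + ½·2·6² = -12 m; v ends 4 m/s.
6–8 s: v starts 4 m/s; Δx = 4·2 + ½·-8·2² = -8 m; v ends -12 m/s.
x(8) = 4 + Σ Δx = -16 m.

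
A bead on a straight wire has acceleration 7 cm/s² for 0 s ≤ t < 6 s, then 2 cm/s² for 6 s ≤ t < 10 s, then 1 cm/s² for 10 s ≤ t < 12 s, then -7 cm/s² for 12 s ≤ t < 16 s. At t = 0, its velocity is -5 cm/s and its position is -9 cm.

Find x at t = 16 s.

On each constant-a segment, Δv = aΔt and Δx = v₀Δt + ½aΔt²; chain segment to segment.
0–6 s: v starts -5 cm/s; Δx = -5·6 + ½·7·6² = 96 cm; v ends 37 cm/s.
6–10 s: v starts 37 cm/s; Δx = 37·4 + ½·2·4² = 164 cm; v ends 45 cm/s.
10–12 s: v starts 45 cm/s; Δx = 45·2 + ½·1·2² = 92 cm; v ends 47 cm/s.
12–16 s: v starts 47 cm/s; Δx = 47·4 + ½·-7·4² = 132 cm; v ends 19 cm/s.
x(16) = -9 + Σ Δx = 475 cm.

475 cm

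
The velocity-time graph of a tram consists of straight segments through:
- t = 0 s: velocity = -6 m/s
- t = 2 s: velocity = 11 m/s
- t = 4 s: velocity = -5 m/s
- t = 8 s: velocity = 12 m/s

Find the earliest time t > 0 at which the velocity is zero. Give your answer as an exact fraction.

v changes sign on 0–2 s (from -6 to 11); the graph is linear there, so v = 0 at t = 0 + (6)·(2 − 0)/(11 − -6) = 12/17 s.

t = 12/17 s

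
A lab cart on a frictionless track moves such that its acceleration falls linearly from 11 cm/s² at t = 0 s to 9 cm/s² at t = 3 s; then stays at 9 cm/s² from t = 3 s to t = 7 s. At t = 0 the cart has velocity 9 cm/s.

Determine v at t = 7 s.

Δv equals the area under the a-t graph; then v = v₀ + Δv.
0–3 s: ½(11 + 9)(3) = 30 cm/s
3–7 s: 9 × 4 = 36 cm/s
Δv = 66 cm/s, so v(7) = 9 + (66) = 75 cm/s.

75 cm/s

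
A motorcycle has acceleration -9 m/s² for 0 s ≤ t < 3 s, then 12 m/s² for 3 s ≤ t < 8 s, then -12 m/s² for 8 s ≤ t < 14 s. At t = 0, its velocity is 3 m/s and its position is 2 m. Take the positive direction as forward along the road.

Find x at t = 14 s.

On each constant-a segment, Δv = aΔt and Δx = v₀Δt + ½aΔt²; chain segment to segment.
0–3 s: v starts 3 m/s; Δx = 3·3 + ½·-9·3² = -31.5 m; v ends -24 m/s.
3–8 s: v starts -24 m/s; Δx = -24·5 + ½·12·5² = 30 m; v ends 36 m/s.
8–14 s: v starts 36 m/s; Δx = 36·6 + ½·-12·6² = 0 m; v ends -36 m/s.
x(14) = 2 + Σ Δx = 0.5 m.

0.5 m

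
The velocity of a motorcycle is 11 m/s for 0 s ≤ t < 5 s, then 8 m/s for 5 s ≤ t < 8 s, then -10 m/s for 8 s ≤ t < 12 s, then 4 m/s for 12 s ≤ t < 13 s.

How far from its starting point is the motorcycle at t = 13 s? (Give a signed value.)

Displacement is the signed area under the v-t curve.
0–5 s: 11 × 5 = 55 m
5–8 s: 8 × 3 = 24 m
8–12 s: -10 × 4 = -40 m
12–13 s: 4 × 1 = 4 m
Net displacement = 43 m

43 m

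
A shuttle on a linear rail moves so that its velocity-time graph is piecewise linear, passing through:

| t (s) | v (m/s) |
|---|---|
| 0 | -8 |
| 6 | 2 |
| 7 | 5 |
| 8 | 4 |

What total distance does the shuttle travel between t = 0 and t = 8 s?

Total distance travelled is ∫|v| dt — sum the magnitudes of each area piece.
0–6 s: v = 0 at t = 4.8 s; triangle areas 19.2 + 1.2 = 20.4 m
6–7 s: |½(2 + 5)(1)| = 3.5 m
7–8 s: |½(5 + 4)(1)| = 4.5 m
Total distance = 28.4 m

28.4 m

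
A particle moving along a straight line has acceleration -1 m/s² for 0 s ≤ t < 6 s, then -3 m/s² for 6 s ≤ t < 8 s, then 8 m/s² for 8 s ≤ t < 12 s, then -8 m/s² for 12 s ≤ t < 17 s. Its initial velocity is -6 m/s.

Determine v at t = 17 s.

-26 m/s

Δv equals the area under the a-t graph; then v = v₀ + Δv.
0–6 s: -1 × 6 = -6 m/s
6–8 s: -3 × 2 = -6 m/s
8–12 s: 8 × 4 = 32 m/s
12–17 s: -8 × 5 = -40 m/s
Δv = -20 m/s, so v(17) = -6 + (-20) = -26 m/s.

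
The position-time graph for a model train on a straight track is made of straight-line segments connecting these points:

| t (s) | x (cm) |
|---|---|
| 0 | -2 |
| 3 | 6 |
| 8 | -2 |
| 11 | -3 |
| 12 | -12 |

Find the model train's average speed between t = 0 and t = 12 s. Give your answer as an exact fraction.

Average speed = (total path length)/(elapsed time); on a piecewise-linear x-t graph the path length is Σ|Δx|.
0–3 s: |Δx| = |6 − -2| = 8 cm
3–8 s: |Δx| = |-2 − 6| = 8 cm
8–11 s: |Δx| = |-3 − -2| = 1 cm
11–12 s: |Δx| = |-12 − -3| = 9 cm
Total path = 26 cm; average speed = 26/12 = 13/6 cm/s.

13/6 cm/s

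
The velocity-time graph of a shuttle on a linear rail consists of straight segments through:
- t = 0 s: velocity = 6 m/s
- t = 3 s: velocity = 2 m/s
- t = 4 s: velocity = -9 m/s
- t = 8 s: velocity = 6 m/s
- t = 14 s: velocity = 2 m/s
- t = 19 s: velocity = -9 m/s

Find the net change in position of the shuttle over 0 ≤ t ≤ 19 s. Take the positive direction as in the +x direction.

Displacement is the signed area under the v-t curve.
0–3 s: ½(6 + 2)(3) = 12 m
3–4 s: ½(2 + -9)(1) = -3.5 m
4–8 s: ½(-9 + 6)(4) = -6 m
8–14 s: ½(6 + 2)(6) = 24 m
14–19 s: ½(2 + -9)(5) = -17.5 m
Net displacement = 9 m

9 m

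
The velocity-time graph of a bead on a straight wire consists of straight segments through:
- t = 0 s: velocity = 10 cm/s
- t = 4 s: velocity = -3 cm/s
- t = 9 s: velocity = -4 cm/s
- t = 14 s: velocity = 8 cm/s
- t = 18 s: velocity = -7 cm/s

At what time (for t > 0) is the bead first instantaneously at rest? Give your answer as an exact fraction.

t = 40/13 s

v changes sign on 0–4 s (from 10 to -3); the graph is linear there, so v = 0 at t = 0 + (-10)·(4 − 0)/(-3 − 10) = 40/13 s.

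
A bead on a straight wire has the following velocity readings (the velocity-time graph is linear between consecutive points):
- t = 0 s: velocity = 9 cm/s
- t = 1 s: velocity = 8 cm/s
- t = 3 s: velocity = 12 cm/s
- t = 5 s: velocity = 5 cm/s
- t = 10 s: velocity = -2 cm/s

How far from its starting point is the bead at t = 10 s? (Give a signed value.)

53 cm

Displacement is the signed area under the v-t curve.
0–1 s: ½(9 + 8)(1) = 8.5 cm
1–3 s: ½(8 + 12)(2) = 20 cm
3–5 s: ½(12 + 5)(2) = 17 cm
5–10 s: ½(5 + -2)(5) = 7.5 cm
Net displacement = 53 cm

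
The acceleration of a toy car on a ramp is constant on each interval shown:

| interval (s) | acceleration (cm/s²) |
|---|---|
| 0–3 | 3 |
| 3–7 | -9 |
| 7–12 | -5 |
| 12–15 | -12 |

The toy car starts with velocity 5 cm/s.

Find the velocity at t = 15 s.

-83 cm/s

Δv equals the area under the a-t graph; then v = v₀ + Δv.
0–3 s: 3 × 3 = 9 cm/s
3–7 s: -9 × 4 = -36 cm/s
7–12 s: -5 × 5 = -25 cm/s
12–15 s: -12 × 3 = -36 cm/s
Δv = -88 cm/s, so v(15) = 5 + (-88) = -83 cm/s.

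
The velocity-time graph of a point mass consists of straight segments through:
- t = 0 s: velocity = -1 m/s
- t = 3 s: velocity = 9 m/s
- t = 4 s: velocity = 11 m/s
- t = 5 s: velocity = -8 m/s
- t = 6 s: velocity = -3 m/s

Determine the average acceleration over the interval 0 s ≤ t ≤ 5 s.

-1.4 m/s²

Average acceleration = Δv/Δt = (-8 − -1)/(5 − 0) = -1.4 m/s².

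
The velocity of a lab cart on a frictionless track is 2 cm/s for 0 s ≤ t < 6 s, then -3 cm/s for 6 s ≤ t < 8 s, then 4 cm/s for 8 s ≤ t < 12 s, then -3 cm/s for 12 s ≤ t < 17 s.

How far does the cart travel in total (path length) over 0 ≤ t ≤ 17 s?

49 cm

Distance (not displacement) is the total path length: add the absolute areas under v-t.
0–6 s: |2| × 6 = 12 cm
6–8 s: |-3| × 2 = 6 cm
8–12 s: |4| × 4 = 16 cm
12–17 s: |-3| × 5 = 15 cm
Total distance = 49 cm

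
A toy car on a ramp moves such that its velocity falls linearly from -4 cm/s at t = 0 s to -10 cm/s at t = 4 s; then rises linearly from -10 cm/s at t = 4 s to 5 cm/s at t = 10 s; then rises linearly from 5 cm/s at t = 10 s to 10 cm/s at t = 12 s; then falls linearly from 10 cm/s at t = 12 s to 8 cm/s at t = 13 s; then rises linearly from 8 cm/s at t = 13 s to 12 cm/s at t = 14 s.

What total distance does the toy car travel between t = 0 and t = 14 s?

87 cm

Total distance travelled is ∫|v| dt — sum the magnitudes of each area piece.
0–4 s: |½(-4 + -10)(4)| = 28 cm
4–10 s: v = 0 at t = 8 s; triangle areas 20 + 5 = 25 cm
10–12 s: |½(5 + 10)(2)| = 15 cm
12–13 s: |½(10 + 8)(1)| = 9 cm
13–14 s: |½(8 + 12)(1)| = 10 cm
Total distance = 87 cm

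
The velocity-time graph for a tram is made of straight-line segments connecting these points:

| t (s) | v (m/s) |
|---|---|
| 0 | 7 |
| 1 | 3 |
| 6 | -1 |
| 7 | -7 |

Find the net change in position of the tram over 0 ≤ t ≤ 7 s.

Displacement is the signed area under the v-t curve.
0–1 s: ½(7 + 3)(1) = 5 m
1–6 s: ½(3 + -1)(5) = 5 m
6–7 s: ½(-1 + -7)(1) = -4 m
Net displacement = 6 m

6 m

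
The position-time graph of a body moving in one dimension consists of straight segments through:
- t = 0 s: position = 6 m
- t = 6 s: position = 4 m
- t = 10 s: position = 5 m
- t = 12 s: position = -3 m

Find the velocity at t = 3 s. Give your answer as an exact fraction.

Velocity is the slope of the x-t graph on 0–6 s: (4 − 6)/(6 − 0) = -1/3 m/s.

-1/3 m/s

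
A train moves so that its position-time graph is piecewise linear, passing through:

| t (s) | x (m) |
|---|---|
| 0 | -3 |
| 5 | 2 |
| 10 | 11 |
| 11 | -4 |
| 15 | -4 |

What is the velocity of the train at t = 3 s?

1 m/s

Velocity is the slope of the x-t graph on 0–5 s: (2 − -3)/(5 − 0) = 1 m/s.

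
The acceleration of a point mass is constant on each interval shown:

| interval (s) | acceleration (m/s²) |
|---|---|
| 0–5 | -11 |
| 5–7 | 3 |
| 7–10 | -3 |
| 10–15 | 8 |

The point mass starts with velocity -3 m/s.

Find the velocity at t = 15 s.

Δv equals the area under the a-t graph; then v = v₀ + Δv.
0–5 s: -11 × 5 = -55 m/s
5–7 s: 3 × 2 = 6 m/s
7–10 s: -3 × 3 = -9 m/s
10–15 s: 8 × 5 = 40 m/s
Δv = -18 m/s, so v(15) = -3 + (-18) = -21 m/s.

-21 m/s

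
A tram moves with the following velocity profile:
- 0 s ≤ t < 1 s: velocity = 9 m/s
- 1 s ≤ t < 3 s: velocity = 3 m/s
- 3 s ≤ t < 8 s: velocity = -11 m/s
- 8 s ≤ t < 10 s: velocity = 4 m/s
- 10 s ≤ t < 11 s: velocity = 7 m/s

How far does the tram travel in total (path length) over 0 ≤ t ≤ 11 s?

Distance (not displacement) is the total path length: add the absolute areas under v-t.
0–1 s: |9| × 1 = 9 m
1–3 s: |3| × 2 = 6 m
3–8 s: |-11| × 5 = 55 m
8–10 s: |4| × 2 = 8 m
10–11 s: |7| × 1 = 7 m
Total distance = 85 m

85 m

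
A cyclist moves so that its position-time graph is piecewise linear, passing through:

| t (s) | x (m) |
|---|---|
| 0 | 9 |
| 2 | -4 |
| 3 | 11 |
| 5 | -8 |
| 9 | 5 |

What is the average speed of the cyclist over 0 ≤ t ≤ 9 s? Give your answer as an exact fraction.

20/3 m/s

Average speed = (total path length)/(elapsed time); on a piecewise-linear x-t graph the path length is Σ|Δx|.
0–2 s: |Δx| = |-4 − 9| = 13 m
2–3 s: |Δx| = |11 − -4| = 15 m
3–5 s: |Δx| = |-8 − 11| = 19 m
5–9 s: |Δx| = |5 − -8| = 13 m
Total path = 60 m; average speed = 60/9 = 20/3 m/s.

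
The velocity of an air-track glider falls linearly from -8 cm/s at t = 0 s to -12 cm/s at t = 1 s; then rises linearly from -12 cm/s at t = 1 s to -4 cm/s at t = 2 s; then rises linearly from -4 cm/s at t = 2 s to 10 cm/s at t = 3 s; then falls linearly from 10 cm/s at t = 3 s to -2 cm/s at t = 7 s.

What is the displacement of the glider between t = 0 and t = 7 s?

Displacement is the signed area under the v-t curve.
0–1 s: ½(-8 + -12)(1) = -10 cm
1–2 s: ½(-12 + -4)(1) = -8 cm
2–3 s: ½(-4 + 10)(1) = 3 cm
3–7 s: ½(10 + -2)(4) = 16 cm
Net displacement = 1 cm

1 cm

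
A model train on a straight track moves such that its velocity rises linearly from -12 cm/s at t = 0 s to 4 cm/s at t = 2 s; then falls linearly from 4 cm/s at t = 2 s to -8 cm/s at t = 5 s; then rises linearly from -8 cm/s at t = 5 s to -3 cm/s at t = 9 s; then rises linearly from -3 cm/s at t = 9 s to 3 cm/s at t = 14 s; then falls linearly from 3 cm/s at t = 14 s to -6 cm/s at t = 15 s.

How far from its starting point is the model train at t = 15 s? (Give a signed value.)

-37.5 cm

Net displacement equals the area under the velocity-time graph (areas below the axis count negative).
0–2 s: ½(-12 + 4)(2) = -8 cm
2–5 s: ½(4 + -8)(3) = -6 cm
5–9 s: ½(-8 + -3)(4) = -22 cm
9–14 s: ½(-3 + 3)(5) = 0 cm
14–15 s: ½(3 + -6)(1) = -1.5 cm
Net displacement = -37.5 cm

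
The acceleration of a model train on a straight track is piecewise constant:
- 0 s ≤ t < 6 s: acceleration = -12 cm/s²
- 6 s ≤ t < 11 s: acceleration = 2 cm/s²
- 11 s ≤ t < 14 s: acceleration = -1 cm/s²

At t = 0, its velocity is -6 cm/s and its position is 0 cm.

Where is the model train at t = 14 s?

-825.5 cm

On each constant-a segment, Δv = aΔt and Δx = v₀Δt + ½aΔt²; chain segment to segment.
0–6 s: v starts -6 cm/s; Δx = -6·6 + ½·-12·6² = -252 cm; v ends -78 cm/s.
6–11 s: v starts -78 cm/s; Δx = -78·5 + ½·2·5² = -365 cm; v ends -68 cm/s.
11–14 s: v starts -68 cm/s; Δx = -68·3 + ½·-1·3² = -208.5 cm; v ends -71 cm/s.
x(14) = 0 + Σ Δx = -825.5 cm.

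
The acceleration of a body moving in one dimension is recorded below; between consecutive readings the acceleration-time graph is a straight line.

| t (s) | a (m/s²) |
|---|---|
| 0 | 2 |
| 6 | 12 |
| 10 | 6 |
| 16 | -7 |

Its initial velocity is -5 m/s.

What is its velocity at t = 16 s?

Δv equals the area under the a-t graph; then v = v₀ + Δv.
0–6 s: ½(2 + 12)(6) = 42 m/s
6–10 s: ½(12 + 6)(4) = 36 m/s
10–16 s: ½(6 + -7)(6) = -3 m/s
Δv = 75 m/s, so v(16) = -5 + (75) = 70 m/s.

70 m/s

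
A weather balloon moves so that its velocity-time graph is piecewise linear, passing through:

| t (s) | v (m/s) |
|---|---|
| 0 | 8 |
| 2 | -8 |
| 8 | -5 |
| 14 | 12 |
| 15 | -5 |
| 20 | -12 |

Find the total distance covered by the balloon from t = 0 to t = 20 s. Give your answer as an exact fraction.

2113/17 m

Distance (not displacement) is the total path length: add the absolute areas under v-t.
0–2 s: v = 0 at t = 1 s; triangle areas 4 + 4 = 8 m
2–8 s: |½(-8 + -5)(6)| = 39 m
8–14 s: v = 0 at t = 166/17 s; triangle areas 75/17 + 432/17 = 507/17 m
14–15 s: v = 0 at t = 250/17 s; triangle areas 72/17 + 25/34 = 169/34 m
15–20 s: |½(-5 + -12)(5)| = 42.5 m
Total distance = 2113/17 m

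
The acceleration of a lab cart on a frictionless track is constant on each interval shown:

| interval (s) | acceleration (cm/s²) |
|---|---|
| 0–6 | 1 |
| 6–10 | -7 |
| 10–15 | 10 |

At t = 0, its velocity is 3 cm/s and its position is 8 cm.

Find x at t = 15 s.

54 cm

On each constant-a segment, Δv = aΔt and Δx = v₀Δt + ½aΔt²; chain segment to segment.
0–6 s: v starts 3 cm/s; Δx = 3·6 + ½·1·6² = 36 cm; v ends 9 cm/s.
6–10 s: v starts 9 cm/s; Δx = 9·4 + ½·-7·4² = -20 cm; v ends -19 cm/s.
10–15 s: v starts -19 cm/s; Δx = -19·5 + ½·10·5² = 30 cm; v ends 31 cm/s.
x(15) = 8 + Σ Δx = 54 cm.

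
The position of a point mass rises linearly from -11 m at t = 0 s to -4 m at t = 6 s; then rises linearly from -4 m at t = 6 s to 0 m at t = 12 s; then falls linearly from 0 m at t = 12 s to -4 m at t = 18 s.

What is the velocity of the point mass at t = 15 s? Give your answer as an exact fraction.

Velocity is the slope of the x-t graph on 12–18 s: (-4 − 0)/(18 − 12) = -2/3 m/s.

-2/3 m/s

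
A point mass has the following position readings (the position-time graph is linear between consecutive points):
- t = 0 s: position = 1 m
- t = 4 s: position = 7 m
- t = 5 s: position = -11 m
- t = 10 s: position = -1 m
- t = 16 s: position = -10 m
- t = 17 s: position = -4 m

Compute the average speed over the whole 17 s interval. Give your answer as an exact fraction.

Average speed = (total path length)/(elapsed time); on a piecewise-linear x-t graph the path length is Σ|Δx|.
0–4 s: |Δx| = |7 − 1| = 6 m
4–5 s: |Δx| = |-11 − 7| = 18 m
5–10 s: |Δx| = |-1 − -11| = 10 m
10–16 s: |Δx| = |-10 − -1| = 9 m
16–17 s: |Δx| = |-4 − -10| = 6 m
Total path = 49 m; average speed = 49/17 = 49/17 m/s.

49/17 m/s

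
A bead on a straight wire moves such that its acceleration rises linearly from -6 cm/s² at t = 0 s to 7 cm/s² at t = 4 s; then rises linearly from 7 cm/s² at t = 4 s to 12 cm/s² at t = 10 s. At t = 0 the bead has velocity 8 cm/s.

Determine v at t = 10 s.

67 cm/s

Δv equals the area under the a-t graph; then v = v₀ + Δv.
0–4 s: ½(-6 + 7)(4) = 2 cm/s
4–10 s: ½(7 + 12)(6) = 57 cm/s
Δv = 59 cm/s, so v(10) = 8 + (59) = 67 cm/s.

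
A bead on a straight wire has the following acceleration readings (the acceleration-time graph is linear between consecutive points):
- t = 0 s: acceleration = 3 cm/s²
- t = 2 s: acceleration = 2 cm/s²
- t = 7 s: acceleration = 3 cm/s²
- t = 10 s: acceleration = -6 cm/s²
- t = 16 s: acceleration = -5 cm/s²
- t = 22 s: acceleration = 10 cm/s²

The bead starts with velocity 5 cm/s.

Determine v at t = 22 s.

Δv equals the area under the a-t graph; then v = v₀ + Δv.
0–2 s: ½(3 + 2)(2) = 5 cm/s
2–7 s: ½(2 + 3)(5) = 12.5 cm/s
7–10 s: ½(3 + -6)(3) = -4.5 cm/s
10–16 s: ½(-6 + -5)(6) = -33 cm/s
16–22 s: ½(-5 + 10)(6) = 15 cm/s
Δv = -5 cm/s, so v(22) = 5 + (-5) = 0 cm/s.

0 cm/s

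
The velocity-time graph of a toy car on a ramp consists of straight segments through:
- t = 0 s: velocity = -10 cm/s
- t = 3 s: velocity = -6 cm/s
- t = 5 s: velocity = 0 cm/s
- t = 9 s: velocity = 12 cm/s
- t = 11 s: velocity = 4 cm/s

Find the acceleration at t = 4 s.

Acceleration is the slope of the v-t graph on 3–5 s: (0 − -6)/(5 − 3) = 3 cm/s².

3 cm/s²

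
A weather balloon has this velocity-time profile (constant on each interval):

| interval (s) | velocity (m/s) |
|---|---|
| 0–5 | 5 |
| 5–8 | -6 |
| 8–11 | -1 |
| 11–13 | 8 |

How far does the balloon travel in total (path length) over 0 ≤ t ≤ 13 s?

62 m

Total distance travelled is ∫|v| dt — sum the magnitudes of each area piece.
0–5 s: |5| × 5 = 25 m
5–8 s: |-6| × 3 = 18 m
8–11 s: |-1| × 3 = 3 m
11–13 s: |8| × 2 = 16 m
Total distance = 62 m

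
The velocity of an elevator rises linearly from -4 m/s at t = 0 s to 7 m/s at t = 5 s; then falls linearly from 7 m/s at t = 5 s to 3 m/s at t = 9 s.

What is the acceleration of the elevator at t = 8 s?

Acceleration is the slope of the v-t graph on 5–9 s: (3 − 7)/(9 − 5) = -1 m/s².

-1 m/s²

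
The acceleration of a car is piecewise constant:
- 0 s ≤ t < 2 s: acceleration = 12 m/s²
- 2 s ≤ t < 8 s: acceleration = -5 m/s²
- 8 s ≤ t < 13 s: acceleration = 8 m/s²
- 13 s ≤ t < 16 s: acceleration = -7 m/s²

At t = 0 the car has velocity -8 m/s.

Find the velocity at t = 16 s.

5 m/s

Δv equals the area under the a-t graph; then v = v₀ + Δv.
0–2 s: 12 × 2 = 24 m/s
2–8 s: -5 × 6 = -30 m/s
8–13 s: 8 × 5 = 40 m/s
13–16 s: -7 × 3 = -21 m/s
Δv = 13 m/s, so v(16) = -8 + (13) = 5 m/s.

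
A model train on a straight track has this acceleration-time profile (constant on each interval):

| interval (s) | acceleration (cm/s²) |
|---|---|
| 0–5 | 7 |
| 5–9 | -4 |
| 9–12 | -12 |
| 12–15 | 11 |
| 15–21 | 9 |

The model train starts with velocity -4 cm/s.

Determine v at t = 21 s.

Δv equals the area under the a-t graph; then v = v₀ + Δv.
0–5 s: 7 × 5 = 35 cm/s
5–9 s: -4 × 4 = -16 cm/s
9–12 s: -12 × 3 = -36 cm/s
12–15 s: 11 × 3 = 33 cm/s
15–21 s: 9 × 6 = 54 cm/s
Δv = 70 cm/s, so v(21) = -4 + (70) = 66 cm/s.

66 cm/s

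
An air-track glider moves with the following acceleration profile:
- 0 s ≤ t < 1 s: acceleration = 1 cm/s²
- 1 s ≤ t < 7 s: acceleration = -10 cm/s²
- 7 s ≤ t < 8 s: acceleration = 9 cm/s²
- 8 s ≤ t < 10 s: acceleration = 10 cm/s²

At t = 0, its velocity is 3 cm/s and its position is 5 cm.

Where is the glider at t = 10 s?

-273 cm

On each constant-a segment, Δv = aΔt and Δx = v₀Δt + ½aΔt²; chain segment to segment.
0–1 s: v starts 3 cm/s; Δx = 3·1 + ½·1·1² = 3.5 cm; v ends 4 cm/s.
1–7 s: v starts 4 cm/s; Δx = 4·6 + ½·-10·6² = -156 cm; v ends -56 cm/s.
7–8 s: v starts -56 cm/s; Δx = -56·1 + ½·9·1² = -51.5 cm; v ends -47 cm/s.
8–10 s: v starts -47 cm/s; Δx = -47·2 + ½·10·2² = -74 cm; v ends -27 cm/s.
x(10) = 5 + Σ Δx = -273 cm.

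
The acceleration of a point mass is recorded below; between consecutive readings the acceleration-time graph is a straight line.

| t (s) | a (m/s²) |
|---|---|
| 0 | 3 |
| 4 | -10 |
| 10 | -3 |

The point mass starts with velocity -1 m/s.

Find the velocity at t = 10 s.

-54 m/s

Δv equals the area under the a-t graph; then v = v₀ + Δv.
0–4 s: ½(3 + -10)(4) = -14 m/s
4–10 s: ½(-10 + -3)(6) = -39 m/s
Δv = -53 m/s, so v(10) = -1 + (-53) = -54 m/s.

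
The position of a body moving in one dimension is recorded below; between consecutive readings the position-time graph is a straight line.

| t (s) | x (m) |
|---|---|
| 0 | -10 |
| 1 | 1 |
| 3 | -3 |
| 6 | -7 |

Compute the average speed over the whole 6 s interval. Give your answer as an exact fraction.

Average speed = (total path length)/(elapsed time); on a piecewise-linear x-t graph the path length is Σ|Δx|.
0–1 s: |Δx| = |1 − -10| = 11 m
1–3 s: |Δx| = |-3 − 1| = 4 m
3–6 s: |Δx| = |-7 − -3| = 4 m
Total path = 19 m; average speed = 19/6 = 19/6 m/s.

19/6 m/s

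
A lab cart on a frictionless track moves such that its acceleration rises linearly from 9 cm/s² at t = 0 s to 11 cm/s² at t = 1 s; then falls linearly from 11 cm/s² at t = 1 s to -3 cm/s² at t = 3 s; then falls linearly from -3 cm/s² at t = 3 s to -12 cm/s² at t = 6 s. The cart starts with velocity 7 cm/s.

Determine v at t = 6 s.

2.5 cm/s

Δv equals the area under the a-t graph; then v = v₀ + Δv.
0–1 s: ½(9 + 11)(1) = 10 cm/s
1–3 s: ½(11 + -3)(2) = 8 cm/s
3–6 s: ½(-3 + -12)(3) = -22.5 cm/s
Δv = -4.5 cm/s, so v(6) = 7 + (-4.5) = 2.5 cm/s.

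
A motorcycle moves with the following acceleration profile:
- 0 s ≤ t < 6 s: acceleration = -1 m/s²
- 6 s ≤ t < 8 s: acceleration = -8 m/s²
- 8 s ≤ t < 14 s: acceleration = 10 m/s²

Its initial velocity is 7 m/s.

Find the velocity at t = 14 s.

Δv equals the area under the a-t graph; then v = v₀ + Δv.
0–6 s: -1 × 6 = -6 m/s
6–8 s: -8 × 2 = -16 m/s
8–14 s: 10 × 6 = 60 m/s
Δv = 38 m/s, so v(14) = 7 + (38) = 45 m/s.

45 m/s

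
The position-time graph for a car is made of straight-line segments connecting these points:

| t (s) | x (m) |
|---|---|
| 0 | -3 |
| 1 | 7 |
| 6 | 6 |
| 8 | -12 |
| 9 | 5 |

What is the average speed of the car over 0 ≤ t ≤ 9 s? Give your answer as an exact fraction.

46/9 m/s

Average speed = (total path length)/(elapsed time); on a piecewise-linear x-t graph the path length is Σ|Δx|.
0–1 s: |Δx| = |7 − -3| = 10 m
1–6 s: |Δx| = |6 − 7| = 1 m
6–8 s: |Δx| = |-12 − 6| = 18 m
8–9 s: |Δx| = |5 − -12| = 17 m
Total path = 46 m; average speed = 46/9 = 46/9 m/s.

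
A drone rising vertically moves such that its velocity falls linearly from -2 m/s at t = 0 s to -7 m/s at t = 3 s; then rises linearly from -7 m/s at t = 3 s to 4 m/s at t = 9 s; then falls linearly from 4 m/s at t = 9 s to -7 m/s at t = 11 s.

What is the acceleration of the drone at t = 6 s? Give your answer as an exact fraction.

Acceleration is the slope of the v-t graph on 3–9 s: (4 − -7)/(9 − 3) = 11/6 m/s².

11/6 m/s²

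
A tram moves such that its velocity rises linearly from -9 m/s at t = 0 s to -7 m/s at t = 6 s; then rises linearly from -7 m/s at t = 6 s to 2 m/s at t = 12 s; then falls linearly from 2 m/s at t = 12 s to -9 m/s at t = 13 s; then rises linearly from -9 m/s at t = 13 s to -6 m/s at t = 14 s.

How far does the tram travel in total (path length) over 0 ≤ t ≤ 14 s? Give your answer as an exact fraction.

Distance (not displacement) is the total path length: add the absolute areas under v-t.
0–6 s: |½(-9 + -7)(6)| = 48 m
6–12 s: v = 0 at t = 32/3 s; triangle areas 49/3 + 4/3 = 53/3 m
12–13 s: v = 0 at t = 134/11 s; triangle areas 2/11 + 81/22 = 85/22 m
13–14 s: |½(-9 + -6)(1)| = 7.5 m
Total distance = 2542/33 m

2542/33 m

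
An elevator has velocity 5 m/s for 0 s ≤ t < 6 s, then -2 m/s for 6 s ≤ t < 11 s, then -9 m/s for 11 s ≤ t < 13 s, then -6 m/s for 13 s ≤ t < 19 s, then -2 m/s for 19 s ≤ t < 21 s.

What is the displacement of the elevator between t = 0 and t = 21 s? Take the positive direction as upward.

-38 m

Displacement is the signed area under the v-t curve.
0–6 s: 5 × 6 = 30 m
6–11 s: -2 × 5 = -10 m
11–13 s: -9 × 2 = -18 m
13–19 s: -6 × 6 = -36 m
19–21 s: -2 × 2 = -4 m
Net displacement = -38 m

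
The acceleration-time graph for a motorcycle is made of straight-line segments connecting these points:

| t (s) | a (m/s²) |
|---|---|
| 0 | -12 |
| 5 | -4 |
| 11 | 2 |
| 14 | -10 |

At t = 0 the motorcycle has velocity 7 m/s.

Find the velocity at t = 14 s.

Δv equals the area under the a-t graph; then v = v₀ + Δv.
0–5 s: ½(-12 + -4)(5) = -40 m/s
5–11 s: ½(-4 + 2)(6) = -6 m/s
11–14 s: ½(2 + -10)(3) = -12 m/s
Δv = -58 m/s, so v(14) = 7 + (-58) = -51 m/s.

-51 m/s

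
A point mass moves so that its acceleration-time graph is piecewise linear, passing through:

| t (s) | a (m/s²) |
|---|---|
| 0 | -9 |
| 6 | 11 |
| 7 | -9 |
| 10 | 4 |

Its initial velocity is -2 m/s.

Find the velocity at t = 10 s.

Δv equals the area under the a-t graph; then v = v₀ + Δv.
0–6 s: ½(-9 + 11)(6) = 6 m/s
6–7 s: ½(11 + -9)(1) = 1 m/s
7–10 s: ½(-9 + 4)(3) = -7.5 m/s
Δv = -0.5 m/s, so v(10) = -2 + (-0.5) = -2.5 m/s.

-2.5 m/s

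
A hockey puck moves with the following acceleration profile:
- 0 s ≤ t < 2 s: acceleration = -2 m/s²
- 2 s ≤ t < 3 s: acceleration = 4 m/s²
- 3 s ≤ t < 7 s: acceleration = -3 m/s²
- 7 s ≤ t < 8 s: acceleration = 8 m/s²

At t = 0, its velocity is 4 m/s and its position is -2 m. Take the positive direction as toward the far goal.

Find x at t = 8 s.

-8 m

On each constant-a segment, Δv = aΔt and Δx = v₀Δt + ½aΔt²; chain segment to segment.
0–2 s: v starts 4 m/s; Δx = 4·2 + ½·-2·2² = 4 m; v ends 0 m/s.
2–3 s: v starts 0 m/s; Δx = 0·1 + ½·4·1² = 2 m; v ends 4 m/s.
3–7 s: v starts 4 m/s; Δx = 4·4 + ½·-3·4² = -8 m; v ends -8 m/s.
7–8 s: v starts -8 m/s; Δx = -8·1 + ½·8·1² = -4 m; v ends 0 m/s.
x(8) = -2 + Σ Δx = -8 m.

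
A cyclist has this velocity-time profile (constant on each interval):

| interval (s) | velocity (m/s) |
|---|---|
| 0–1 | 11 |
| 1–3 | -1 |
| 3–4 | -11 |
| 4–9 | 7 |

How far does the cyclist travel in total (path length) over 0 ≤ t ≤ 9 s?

Total distance travelled is ∫|v| dt — sum the magnitudes of each area piece.
0–1 s: |11| × 1 = 11 m
1–3 s: |-1| × 2 = 2 m
3–4 s: |-11| × 1 = 11 m
4–9 s: |7| × 5 = 35 m
Total distance = 59 m

59 m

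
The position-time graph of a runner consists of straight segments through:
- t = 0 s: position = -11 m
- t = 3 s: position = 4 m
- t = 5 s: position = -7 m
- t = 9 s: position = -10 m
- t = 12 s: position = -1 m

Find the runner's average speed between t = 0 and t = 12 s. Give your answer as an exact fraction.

Average speed = (total path length)/(elapsed time); on a piecewise-linear x-t graph the path length is Σ|Δx|.
0–3 s: |Δx| = |4 − -11| = 15 m
3–5 s: |Δx| = |-7 − 4| = 11 m
5–9 s: |Δx| = |-10 − -7| = 3 m
9–12 s: |Δx| = |-1 − -10| = 9 m
Total path = 38 m; average speed = 38/12 = 19/6 m/s.

19/6 m/s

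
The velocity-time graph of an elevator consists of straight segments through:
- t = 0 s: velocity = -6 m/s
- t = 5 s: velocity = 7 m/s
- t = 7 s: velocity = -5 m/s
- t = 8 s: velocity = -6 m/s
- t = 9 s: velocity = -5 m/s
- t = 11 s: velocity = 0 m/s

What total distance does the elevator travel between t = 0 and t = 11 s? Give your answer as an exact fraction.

Distance (not displacement) is the total path length: add the absolute areas under v-t.
0–5 s: v = 0 at t = 30/13 s; triangle areas 90/13 + 245/26 = 425/26 m
5–7 s: v = 0 at t = 37/6 s; triangle areas 49/12 + 25/12 = 37/6 m
7–8 s: |½(-5 + -6)(1)| = 5.5 m
8–9 s: |½(-6 + -5)(1)| = 5.5 m
9–11 s: |½(-5 + 0)(2)| = 5 m
Total distance = 1502/39 m

1502/39 m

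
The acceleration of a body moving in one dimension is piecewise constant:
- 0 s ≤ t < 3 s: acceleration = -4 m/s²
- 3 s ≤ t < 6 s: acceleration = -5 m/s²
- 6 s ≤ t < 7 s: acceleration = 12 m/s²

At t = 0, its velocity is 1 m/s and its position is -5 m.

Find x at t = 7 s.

-95.5 m

On each constant-a segment, Δv = aΔt and Δx = v₀Δt + ½aΔt²; chain segment to segment.
0–3 s: v starts 1 m/s; Δx = 1·3 + ½·-4·3² = -15 m; v ends -11 m/s.
3–6 s: v starts -11 m/s; Δx = -11·3 + ½·-5·3² = -55.5 m; v ends -26 m/s.
6–7 s: v starts -26 m/s; Δx = -26·1 + ½·12·1² = -20 m; v ends -14 m/s.
x(7) = -5 + Σ Δx = -95.5 m.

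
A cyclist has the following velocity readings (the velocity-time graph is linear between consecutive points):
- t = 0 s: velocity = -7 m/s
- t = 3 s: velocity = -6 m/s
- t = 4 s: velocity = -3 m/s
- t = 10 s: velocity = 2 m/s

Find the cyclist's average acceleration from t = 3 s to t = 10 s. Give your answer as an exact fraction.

Average acceleration = Δv/Δt = (2 − -6)/(10 − 3) = 8/7 m/s².

8/7 m/s²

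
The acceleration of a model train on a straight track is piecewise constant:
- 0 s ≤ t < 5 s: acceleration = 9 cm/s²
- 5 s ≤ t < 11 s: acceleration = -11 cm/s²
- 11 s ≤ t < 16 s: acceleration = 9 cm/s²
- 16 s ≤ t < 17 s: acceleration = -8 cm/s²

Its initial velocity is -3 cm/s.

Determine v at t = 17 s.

Δv equals the area under the a-t graph; then v = v₀ + Δv.
0–5 s: 9 × 5 = 45 cm/s
5–11 s: -11 × 6 = -66 cm/s
11–16 s: 9 × 5 = 45 cm/s
16–17 s: -8 × 1 = -8 cm/s
Δv = 16 cm/s, so v(17) = -3 + (16) = 13 cm/s.

13 cm/s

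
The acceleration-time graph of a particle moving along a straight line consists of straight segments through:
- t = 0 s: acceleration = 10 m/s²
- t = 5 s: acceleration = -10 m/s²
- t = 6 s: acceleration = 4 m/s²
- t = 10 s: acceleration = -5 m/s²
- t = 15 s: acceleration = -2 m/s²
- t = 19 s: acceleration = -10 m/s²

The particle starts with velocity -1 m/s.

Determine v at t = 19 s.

-47.5 m/s

Δv equals the area under the a-t graph; then v = v₀ + Δv.
0–5 s: ½(10 + -10)(5) = 0 m/s
5–6 s: ½(-10 + 4)(1) = -3 m/s
6–10 s: ½(4 + -5)(4) = -2 m/s
10–15 s: ½(-5 + -2)(5) = -17.5 m/s
15–19 s: ½(-2 + -10)(4) = -24 m/s
Δv = -46.5 m/s, so v(19) = -1 + (-46.5) = -47.5 m/s.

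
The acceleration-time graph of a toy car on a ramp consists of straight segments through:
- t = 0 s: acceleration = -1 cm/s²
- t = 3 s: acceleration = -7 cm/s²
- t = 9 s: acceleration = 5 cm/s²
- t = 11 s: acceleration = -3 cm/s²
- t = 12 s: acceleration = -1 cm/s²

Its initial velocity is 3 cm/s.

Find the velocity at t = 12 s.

-15 cm/s

Δv equals the area under the a-t graph; then v = v₀ + Δv.
0–3 s: ½(-1 + -7)(3) = -12 cm/s
3–9 s: ½(-7 + 5)(6) = -6 cm/s
9–11 s: ½(5 + -3)(2) = 2 cm/s
11–12 s: ½(-3 + -1)(1) = -2 cm/s
Δv = -18 cm/s, so v(12) = 3 + (-18) = -15 cm/s.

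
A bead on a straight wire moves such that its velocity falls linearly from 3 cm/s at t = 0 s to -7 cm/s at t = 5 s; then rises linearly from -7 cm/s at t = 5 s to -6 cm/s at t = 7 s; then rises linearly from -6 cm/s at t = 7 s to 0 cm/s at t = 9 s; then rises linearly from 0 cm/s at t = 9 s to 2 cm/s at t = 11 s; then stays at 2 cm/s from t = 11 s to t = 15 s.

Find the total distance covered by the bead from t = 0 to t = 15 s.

Distance (not displacement) is the total path length: add the absolute areas under v-t.
0–5 s: v = 0 at t = 1.5 s; triangle areas 2.25 + 12.25 = 14.5 cm
5–7 s: |½(-7 + -6)(2)| = 13 cm
7–9 s: |½(-6 + 0)(2)| = 6 cm
9–11 s: |½(0 + 2)(2)| = 2 cm
11–15 s: |2| × 4 = 8 cm
Total distance = 43.5 cm

43.5 cm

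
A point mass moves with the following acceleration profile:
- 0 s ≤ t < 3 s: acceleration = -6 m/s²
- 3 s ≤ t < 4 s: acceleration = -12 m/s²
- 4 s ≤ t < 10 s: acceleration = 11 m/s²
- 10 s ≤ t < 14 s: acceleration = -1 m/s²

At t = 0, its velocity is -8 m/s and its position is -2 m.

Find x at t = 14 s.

-11 m

On each constant-a segment, Δv = aΔt and Δx = v₀Δt + ½aΔt²; chain segment to segment.
0–3 s: v starts -8 m/s; Δx = -8·3 + ½·-6·3² = -51 m; v ends -26 m/s.
3–4 s: v starts -26 m/s; Δx = -26·1 + ½·-12·1² = -32 m; v ends -38 m/s.
4–10 s: v starts -38 m/s; Δx = -38·6 + ½·11·6² = -30 m; v ends 28 m/s.
10–14 s: v starts 28 m/s; Δx = 28·4 + ½·-1·4² = 104 m; v ends 24 m/s.
x(14) = -2 + Σ Δx = -11 m.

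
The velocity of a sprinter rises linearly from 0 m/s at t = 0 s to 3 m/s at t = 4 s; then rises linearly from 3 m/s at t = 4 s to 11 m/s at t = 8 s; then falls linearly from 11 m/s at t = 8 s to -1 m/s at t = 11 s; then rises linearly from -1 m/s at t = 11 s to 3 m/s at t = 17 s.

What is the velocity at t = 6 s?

On 4–8 s the graph is linear from 3 to 11 m/s: v(6) = 3 + (11 − 3)·(6 − 4)/(8 − 4) = 7 m/s.

7 m/s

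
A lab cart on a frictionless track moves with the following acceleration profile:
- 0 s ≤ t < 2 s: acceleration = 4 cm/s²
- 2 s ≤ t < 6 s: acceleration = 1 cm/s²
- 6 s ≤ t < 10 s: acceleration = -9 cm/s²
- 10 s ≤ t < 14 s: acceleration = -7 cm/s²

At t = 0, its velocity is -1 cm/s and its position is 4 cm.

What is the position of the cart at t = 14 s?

-138 cm

On each constant-a segment, Δv = aΔt and Δx = v₀Δt + ½aΔt²; chain segment to segment.
0–2 s: v starts -1 cm/s; Δx = -1·2 + ½·4·2² = 6 cm; v ends 7 cm/s.
2–6 s: v starts 7 cm/s; Δx = 7·4 + ½·1·4² = 36 cm; v ends 11 cm/s.
6–10 s: v starts 11 cm/s; Δx = 11·4 + ½·-9·4² = -28 cm; v ends -25 cm/s.
10–14 s: v starts -25 cm/s; Δx = -25·4 + ½·-7·4² = -156 cm; v ends -53 cm/s.
x(14) = 4 + Σ Δx = -138 cm.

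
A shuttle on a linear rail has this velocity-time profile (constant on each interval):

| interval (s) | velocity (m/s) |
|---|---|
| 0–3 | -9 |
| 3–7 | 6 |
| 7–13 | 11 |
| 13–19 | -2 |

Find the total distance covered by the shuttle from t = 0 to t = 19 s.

Total distance travelled is ∫|v| dt — sum the magnitudes of each area piece.
0–3 s: |-9| × 3 = 27 m
3–7 s: |6| × 4 = 24 m
7–13 s: |11| × 6 = 66 m
13–19 s: |-2| × 6 = 12 m
Total distance = 129 m

129 m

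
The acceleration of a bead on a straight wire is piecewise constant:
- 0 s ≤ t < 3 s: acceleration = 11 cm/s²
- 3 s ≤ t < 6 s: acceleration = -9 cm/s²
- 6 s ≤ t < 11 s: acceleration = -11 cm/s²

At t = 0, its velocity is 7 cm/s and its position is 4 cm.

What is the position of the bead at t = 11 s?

On each constant-a segment, Δv = aΔt and Δx = v₀Δt + ½aΔt²; chain segment to segment.
0–3 s: v starts 7 cm/s; Δx = 7·3 + ½·11·3² = 70.5 cm; v ends 40 cm/s.
3–6 s: v starts 40 cm/s; Δx = 40·3 + ½·-9·3² = 79.5 cm; v ends 13 cm/s.
6–11 s: v starts 13 cm/s; Δx = 13·5 + ½·-11·5² = -72.5 cm; v ends -42 cm/s.
x(11) = 4 + Σ Δx = 81.5 cm.

81.5 cm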